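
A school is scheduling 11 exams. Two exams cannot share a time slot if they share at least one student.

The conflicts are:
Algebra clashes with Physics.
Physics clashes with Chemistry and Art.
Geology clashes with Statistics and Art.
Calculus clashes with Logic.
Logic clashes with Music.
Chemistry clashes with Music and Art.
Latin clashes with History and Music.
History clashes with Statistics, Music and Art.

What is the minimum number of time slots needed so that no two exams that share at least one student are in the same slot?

3

Physics, Chemistry, Art are mutually in conflict, so at least 3 time slots are needed.
3 time slots suffice: time slot 1 → {Algebra, Calculus, Statistics, Music, Art}; time slot 2 → {Physics, Geology, Logic, History}; time slot 3 → {Chemistry, Latin}. Every pair that conflicts lands in different time slots.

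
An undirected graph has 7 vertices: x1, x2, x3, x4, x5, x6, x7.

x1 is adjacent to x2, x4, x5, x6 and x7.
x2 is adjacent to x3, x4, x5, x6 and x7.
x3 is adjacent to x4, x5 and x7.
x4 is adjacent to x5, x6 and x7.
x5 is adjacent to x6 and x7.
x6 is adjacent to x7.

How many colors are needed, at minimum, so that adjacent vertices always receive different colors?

6

x1, x2, x4, x5, x6, x7 form a clique, so at least 6 colors are needed.
A valid assignment using 6 colors: x1=5, x2=1, x3=5, x4=2, x5=4, x6=6, x7=3. No two adjacent vertices share a color.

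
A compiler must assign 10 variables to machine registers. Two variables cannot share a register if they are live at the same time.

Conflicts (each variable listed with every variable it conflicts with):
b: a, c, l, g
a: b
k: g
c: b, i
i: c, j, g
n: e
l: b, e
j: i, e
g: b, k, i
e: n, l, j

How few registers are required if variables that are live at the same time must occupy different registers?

2

i and g conflict, so at least 2 registers are needed.
2 registers suffice: register 1 → {b, k, i, e}; register 2 → {a, c, n, l, j, g}. No two conflicting variables share a register.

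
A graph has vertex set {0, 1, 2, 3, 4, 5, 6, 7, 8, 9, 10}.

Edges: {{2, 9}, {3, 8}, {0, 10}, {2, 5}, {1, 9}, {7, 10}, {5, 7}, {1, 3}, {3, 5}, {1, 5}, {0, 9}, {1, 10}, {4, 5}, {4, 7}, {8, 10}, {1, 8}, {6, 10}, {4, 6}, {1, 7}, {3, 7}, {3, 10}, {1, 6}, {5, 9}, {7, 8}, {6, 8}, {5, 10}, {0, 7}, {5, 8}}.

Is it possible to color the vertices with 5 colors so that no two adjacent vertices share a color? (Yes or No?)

No

1, 3, 5, 7, 8, 10 form a clique, so at least 6 colors are needed.
So 5 colors are not enough.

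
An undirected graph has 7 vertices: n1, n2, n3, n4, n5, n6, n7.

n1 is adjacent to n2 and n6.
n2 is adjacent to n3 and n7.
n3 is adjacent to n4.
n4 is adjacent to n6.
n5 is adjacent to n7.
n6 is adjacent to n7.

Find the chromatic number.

The cycle n3-n2-n7-n6-n4-n3 has odd length 5, so it cannot be 2-colored; at least 3 colors are needed.
3 colors suffice: n1=red, n2=blue, n3=red, n4=green, n5=blue, n6=blue, n7=red. No two adjacent vertices share a color.

3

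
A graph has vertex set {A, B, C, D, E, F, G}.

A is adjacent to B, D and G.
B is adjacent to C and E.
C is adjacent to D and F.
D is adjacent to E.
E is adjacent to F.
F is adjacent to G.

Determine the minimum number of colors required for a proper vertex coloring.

The cycle A-D-E-F-G-A has odd length 5, so it cannot be 2-colored; at least 3 colors are needed.
One proper 3-coloring: A=1, B=2, C=1, D=2, E=1, F=2, G=3. No two adjacent vertices share a color.

3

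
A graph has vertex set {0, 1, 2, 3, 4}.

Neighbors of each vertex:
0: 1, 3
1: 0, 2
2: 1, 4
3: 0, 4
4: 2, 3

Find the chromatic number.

The cycle 1-2-4-3-0-1 has odd length 5, so it cannot be 2-colored; at least 3 colors are needed.
One proper 3-coloring: 0=a, 1=c, 2=b, 3=b, 4=a. No two adjacent vertices share a color.

3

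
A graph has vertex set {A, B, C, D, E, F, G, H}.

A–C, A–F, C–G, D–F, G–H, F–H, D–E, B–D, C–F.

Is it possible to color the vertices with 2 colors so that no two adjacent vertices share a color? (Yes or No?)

No

A, C, F are mutually adjacent, so at least 3 colors are needed.
So 2 colors are not enough.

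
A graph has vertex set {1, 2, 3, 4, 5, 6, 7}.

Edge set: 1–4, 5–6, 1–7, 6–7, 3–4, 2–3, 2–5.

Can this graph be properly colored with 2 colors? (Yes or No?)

The cycle 2-5-6-7-1-4-3-2 has odd length 7, so it cannot be 2-colored; at least 3 colors are needed.
So 2 colors are not enough.

No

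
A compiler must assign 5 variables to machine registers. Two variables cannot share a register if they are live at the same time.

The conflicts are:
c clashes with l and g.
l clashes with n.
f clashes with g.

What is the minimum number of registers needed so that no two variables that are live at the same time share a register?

2

c and g conflict, so at least 2 registers are needed.
2 registers suffice: register 1 → {c, f, n}; register 2 → {l, g}. Every pair that conflicts lands in different registers.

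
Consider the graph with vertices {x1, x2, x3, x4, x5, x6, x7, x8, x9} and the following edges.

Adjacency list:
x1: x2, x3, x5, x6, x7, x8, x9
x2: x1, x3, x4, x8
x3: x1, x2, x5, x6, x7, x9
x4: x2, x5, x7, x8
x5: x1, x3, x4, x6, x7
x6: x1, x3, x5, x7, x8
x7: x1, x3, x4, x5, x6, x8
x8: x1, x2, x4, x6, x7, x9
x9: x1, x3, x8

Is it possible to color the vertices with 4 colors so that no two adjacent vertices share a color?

No

x1, x3, x5, x6, x7 are pairwise adjacent (a clique of size 5), so at least 5 colors are needed.
So 4 colors are not enough.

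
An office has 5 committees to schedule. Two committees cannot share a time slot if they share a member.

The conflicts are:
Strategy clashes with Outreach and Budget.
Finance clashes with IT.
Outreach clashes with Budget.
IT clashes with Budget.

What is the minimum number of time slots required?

Strategy, Outreach, Budget are mutually in conflict, so at least 3 time slots are needed.
3 time slots suffice: time slot 1 → {Finance, Budget}; time slot 2 → {Outreach, IT}; time slot 3 → {Strategy}. No two conflicting committees share a time slot.

3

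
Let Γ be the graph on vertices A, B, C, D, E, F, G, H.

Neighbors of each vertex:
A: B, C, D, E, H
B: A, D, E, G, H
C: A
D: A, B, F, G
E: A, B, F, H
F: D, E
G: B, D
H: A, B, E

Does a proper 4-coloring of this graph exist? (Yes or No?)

The chromatic number is 4. A, B, E, H are mutually adjacent (a clique of size 4), so at least 4 colors are needed.
4 colors suffice: A=1, B=2, C=2, D=3, E=3, F=1, G=1, H=4.
That is already a proper 4-coloring.

Yes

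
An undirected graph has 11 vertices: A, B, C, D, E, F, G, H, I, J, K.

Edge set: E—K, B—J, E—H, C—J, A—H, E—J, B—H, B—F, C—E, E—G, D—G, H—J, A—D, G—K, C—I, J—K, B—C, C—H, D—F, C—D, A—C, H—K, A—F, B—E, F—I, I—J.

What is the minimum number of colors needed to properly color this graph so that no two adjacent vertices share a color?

B, C, E, H, J form a clique, so at least 5 colors are needed.
5 colors suffice: color red → {C, F, K}; color blue → {D, H, I}; color green → {A, G, J}; color yellow → {E}; color purple → {B}. Each edge has distinct colors on its endpoints.

5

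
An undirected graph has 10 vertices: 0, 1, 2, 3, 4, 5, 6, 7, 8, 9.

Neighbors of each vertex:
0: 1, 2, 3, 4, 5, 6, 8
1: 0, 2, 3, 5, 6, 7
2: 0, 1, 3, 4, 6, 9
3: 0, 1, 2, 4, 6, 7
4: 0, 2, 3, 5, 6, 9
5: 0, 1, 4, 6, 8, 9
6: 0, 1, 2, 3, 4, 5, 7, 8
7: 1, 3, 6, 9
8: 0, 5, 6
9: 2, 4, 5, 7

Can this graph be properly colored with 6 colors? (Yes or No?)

Yes

The chromatic number is 5. 0, 2, 3, 4, 6 are pairwise adjacent (a clique of size 5), so at least 5 colors are needed.
One proper 5-coloring: 0=b, 1=e, 2=c, 3=d, 4=e, 5=c, 6=a, 7=b, 8=d, 9=a.
Since 6 ≥ 5, a proper 6-coloring certainly exists.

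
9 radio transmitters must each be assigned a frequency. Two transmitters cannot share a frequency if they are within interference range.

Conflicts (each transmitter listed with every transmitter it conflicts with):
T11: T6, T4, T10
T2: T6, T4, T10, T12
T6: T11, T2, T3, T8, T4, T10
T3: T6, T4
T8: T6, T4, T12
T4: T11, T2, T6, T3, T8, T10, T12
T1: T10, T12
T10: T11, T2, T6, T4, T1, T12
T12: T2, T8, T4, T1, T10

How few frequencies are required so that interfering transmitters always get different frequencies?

T11, T6, T4, T10 pairwise conflict, so at least 4 frequencies are needed.
A valid assignment using 4 frequencies: T11=4, T2=4, T6=3, T3=2, T8=2, T4=1, T1=1, T10=2, T12=3. No two conflicting transmitters share a frequency.

4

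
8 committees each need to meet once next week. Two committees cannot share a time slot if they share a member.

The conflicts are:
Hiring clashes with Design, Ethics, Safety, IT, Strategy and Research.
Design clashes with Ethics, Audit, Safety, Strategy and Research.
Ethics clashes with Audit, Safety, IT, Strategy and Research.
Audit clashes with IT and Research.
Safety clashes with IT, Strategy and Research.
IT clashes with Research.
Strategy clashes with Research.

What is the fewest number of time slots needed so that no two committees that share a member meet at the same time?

6

Hiring, Design, Ethics, Safety, Strategy, Research are mutually in conflict, so at least 6 time slots are needed.
6 time slots suffice: time slot 1 → {Research}; time slot 2 → {Ethics}; time slot 3 → {Design, IT}; time slot 4 → {Audit, Safety}; time slot 5 → {Hiring}; time slot 6 → {Strategy}. No two conflicting committees share a time slot.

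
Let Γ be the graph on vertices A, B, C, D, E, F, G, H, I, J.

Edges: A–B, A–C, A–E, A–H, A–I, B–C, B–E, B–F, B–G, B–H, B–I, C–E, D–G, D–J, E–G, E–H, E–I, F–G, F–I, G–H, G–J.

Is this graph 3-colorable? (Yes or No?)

No

A, B, E, I form a clique, so at least 4 colors are needed.
So 3 colors are not enough.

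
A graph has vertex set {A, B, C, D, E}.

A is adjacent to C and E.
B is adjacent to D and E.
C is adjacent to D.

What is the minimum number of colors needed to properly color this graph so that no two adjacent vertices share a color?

3

The cycle B-D-C-A-E-B has odd length 5, so it cannot be 2-colored; at least 3 colors are needed.
3 colors suffice: A=2, B=1, C=1, D=2, E=3. Each edge has distinct colors on its endpoints.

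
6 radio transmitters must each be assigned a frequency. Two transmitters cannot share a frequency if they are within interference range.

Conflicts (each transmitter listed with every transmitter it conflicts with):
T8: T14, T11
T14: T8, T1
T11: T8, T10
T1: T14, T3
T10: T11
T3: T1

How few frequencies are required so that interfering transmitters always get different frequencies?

2

T14 and T1 conflict, so at least 2 frequencies are needed.
2 frequencies suffice: frequency 1 → {T14, T11, T3}; frequency 2 → {T8, T1, T10}. No two conflicting transmitters share a frequency.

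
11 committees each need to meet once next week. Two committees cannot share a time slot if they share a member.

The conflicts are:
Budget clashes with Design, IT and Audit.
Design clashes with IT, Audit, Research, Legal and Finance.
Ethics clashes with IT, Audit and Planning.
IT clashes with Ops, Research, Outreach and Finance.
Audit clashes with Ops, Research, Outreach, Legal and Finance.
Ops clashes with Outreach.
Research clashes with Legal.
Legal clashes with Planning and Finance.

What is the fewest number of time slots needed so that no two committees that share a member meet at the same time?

4

Design, Audit, Legal, Finance are mutually in conflict, so at least 4 time slots are needed.
A valid assignment using 4 time slots: Budget=3, Design=2, Ethics=2, IT=1, Audit=1, Ops=3, Research=4, Outreach=2, Legal=3, Planning=1, Finance=4. Every pair that conflicts lands in different time slots.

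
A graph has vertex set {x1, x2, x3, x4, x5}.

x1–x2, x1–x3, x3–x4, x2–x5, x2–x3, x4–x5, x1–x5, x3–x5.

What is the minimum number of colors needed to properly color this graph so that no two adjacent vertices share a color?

4

x1, x2, x3, x5 are mutually adjacent (a clique of size 4), so at least 4 colors are needed.
A valid assignment using 4 colors: x1=Y, x2=G, x3=B, x4=G, x5=R. Each edge has distinct colors on its endpoints.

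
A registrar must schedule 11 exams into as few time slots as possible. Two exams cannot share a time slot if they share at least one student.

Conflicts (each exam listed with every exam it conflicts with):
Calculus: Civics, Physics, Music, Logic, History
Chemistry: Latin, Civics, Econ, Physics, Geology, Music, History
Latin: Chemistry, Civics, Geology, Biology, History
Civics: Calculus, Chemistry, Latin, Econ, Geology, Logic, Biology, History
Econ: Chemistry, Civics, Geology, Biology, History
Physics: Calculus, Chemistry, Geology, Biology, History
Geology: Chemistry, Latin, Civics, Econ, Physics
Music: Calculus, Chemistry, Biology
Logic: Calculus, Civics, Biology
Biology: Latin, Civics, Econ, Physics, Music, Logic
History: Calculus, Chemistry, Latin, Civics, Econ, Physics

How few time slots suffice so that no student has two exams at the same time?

Chemistry, Latin, Civics, History all conflict with each other, so at least 4 time slots are needed.
Using 4 time slots: Calculus=2, Chemistry=2, Latin=4, Civics=1, Econ=4, Physics=1, Geology=3, Music=1, Logic=3, Biology=2, History=3. No two conflicting exams share a time slot.

4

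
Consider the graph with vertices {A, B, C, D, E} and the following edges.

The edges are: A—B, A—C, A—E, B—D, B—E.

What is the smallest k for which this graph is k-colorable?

3

A, B, E form a triangle, so at least 3 colors are needed.
One proper 3-coloring: A=2, B=1, C=1, D=2, E=3. Each edge has distinct colors on its endpoints.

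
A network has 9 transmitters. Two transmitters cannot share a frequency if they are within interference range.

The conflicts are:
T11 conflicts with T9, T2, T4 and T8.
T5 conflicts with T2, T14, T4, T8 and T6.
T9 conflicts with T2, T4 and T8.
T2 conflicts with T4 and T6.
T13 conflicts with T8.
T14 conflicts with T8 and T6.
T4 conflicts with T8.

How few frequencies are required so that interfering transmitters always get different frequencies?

T11, T9, T4, T8 pairwise conflict, so at least 4 frequencies are needed.
4 frequencies suffice: T11=2, T5=2, T9=4, T2=1, T13=2, T14=3, T4=3, T8=1, T6=4. No two conflicting transmitters share a frequency.

4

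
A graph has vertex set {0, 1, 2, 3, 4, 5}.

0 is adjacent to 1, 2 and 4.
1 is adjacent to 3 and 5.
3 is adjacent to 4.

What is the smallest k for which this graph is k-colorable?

0 and 1 are adjacent, so at least 2 colors are needed.
One proper 2-coloring: 0=red, 1=blue, 2=blue, 3=red, 4=blue, 5=red. Each edge has distinct colors on its endpoints.

2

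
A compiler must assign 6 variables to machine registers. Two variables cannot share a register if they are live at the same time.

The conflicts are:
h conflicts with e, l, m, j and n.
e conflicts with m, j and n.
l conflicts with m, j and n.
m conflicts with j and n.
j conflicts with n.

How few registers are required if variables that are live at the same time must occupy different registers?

h, e, m, j, n are mutually in conflict, so at least 5 registers are needed.
5 registers suffice: register 1 → {n}; register 2 → {h}; register 3 → {j}; register 4 → {m}; register 5 → {e, l}. No two conflicting variables share a register.

5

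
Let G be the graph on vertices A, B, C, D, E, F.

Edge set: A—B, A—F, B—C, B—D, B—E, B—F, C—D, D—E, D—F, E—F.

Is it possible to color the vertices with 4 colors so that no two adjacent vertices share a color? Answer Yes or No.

The chromatic number is 4. B, D, E, F form a clique, so at least 4 colors are needed.
4 colors suffice: A=2, B=1, C=3, D=2, E=4, F=3.
That is already a proper 4-coloring.

Yes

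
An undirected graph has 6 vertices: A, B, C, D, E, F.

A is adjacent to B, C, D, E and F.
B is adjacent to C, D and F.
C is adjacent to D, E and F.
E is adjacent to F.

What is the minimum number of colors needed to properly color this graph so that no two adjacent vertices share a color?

4

A, B, C, D form a clique, so at least 4 colors are needed.
4 colors suffice: color red → {C}; color blue → {A}; color green → {D, F}; color yellow → {B, E}. Every edge joins two different colors.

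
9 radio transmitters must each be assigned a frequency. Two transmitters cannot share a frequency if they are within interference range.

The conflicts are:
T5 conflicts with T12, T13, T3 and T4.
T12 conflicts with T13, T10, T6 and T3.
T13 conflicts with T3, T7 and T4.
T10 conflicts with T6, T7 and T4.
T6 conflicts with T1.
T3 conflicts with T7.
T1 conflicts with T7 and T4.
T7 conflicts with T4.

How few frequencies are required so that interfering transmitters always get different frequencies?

T5, T12, T13, T3 all conflict with each other, so at least 4 frequencies are needed.
4 frequencies suffice: frequency 1 → {T12, T7}; frequency 2 → {T13, T10, T1}; frequency 3 → {T6, T3, T4}; frequency 4 → {T5}. Every pair that conflicts lands in different frequencies.

4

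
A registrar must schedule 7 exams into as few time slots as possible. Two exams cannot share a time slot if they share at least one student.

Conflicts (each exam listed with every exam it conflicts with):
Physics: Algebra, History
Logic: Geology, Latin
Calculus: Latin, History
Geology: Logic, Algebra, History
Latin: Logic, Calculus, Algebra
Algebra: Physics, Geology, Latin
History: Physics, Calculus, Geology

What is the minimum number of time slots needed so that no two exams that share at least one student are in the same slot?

3

The cycle Calculus-Latin-Logic-Geology-History-Calculus has odd length 5, so it cannot be 2-colored; at least 3 time slots are needed.
3 time slots suffice: time slot 1 → {Latin, History}; time slot 2 → {Logic, Calculus, Algebra}; time slot 3 → {Physics, Geology}. No two conflicting exams share a time slot.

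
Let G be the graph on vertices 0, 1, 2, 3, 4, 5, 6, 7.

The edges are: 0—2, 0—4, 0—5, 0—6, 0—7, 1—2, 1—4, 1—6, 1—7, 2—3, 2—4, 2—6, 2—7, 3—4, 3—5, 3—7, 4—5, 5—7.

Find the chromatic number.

3

2, 3, 4 are pairwise adjacent, so at least 3 colors are needed.
3 colors suffice: color a → {2, 5}; color b → {0, 1, 3}; color c → {4, 6, 7}. No two adjacent vertices share a color.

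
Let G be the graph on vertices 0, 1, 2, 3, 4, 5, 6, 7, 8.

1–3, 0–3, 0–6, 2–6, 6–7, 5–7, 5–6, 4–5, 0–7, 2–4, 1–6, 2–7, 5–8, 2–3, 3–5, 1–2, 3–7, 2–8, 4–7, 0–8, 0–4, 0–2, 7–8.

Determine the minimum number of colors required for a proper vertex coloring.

0, 2, 6, 7 form a clique, so at least 4 colors are needed.
A valid assignment using 4 colors: 0=green, 1=blue, 2=red, 3=yellow, 4=yellow, 5=red, 6=yellow, 7=blue, 8=yellow. No two adjacent vertices share a color.

4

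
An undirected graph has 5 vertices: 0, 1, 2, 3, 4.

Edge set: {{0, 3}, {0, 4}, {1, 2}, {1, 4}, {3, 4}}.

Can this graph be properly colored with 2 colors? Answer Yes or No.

No

0, 3, 4 are pairwise adjacent, so at least 3 colors are needed.
So 2 colors are not enough.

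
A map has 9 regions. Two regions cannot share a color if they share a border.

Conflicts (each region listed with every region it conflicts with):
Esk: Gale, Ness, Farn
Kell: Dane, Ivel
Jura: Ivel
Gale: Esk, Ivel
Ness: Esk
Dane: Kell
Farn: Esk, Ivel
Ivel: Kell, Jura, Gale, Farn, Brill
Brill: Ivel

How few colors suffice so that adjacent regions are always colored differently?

Jura and Ivel conflict, so at least 2 colors are needed.
2 colors suffice: Esk=1, Kell=2, Jura=2, Gale=2, Ness=2, Dane=1, Farn=2, Ivel=1, Brill=2. Every pair that conflicts lands in different colors.

2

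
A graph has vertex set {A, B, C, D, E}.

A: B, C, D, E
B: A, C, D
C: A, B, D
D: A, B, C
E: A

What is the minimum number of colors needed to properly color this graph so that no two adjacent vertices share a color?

4

A, B, C, D form a clique, so at least 4 colors are needed.
4 colors suffice: color 1 → {A}; color 2 → {C, E}; color 3 → {D}; color 4 → {B}. Each edge has distinct colors on its endpoints.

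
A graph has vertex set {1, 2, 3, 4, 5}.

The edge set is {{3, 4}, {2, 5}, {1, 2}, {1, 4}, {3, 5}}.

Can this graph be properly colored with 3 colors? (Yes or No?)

Yes

The chromatic number is 3. The cycle 2-5-3-4-1-2 has odd length 5, so it cannot be 2-colored; at least 3 colors are needed.
One proper 3-coloring: 1=a, 2=b, 3=a, 4=b, 5=c.
That is already a proper 3-coloring.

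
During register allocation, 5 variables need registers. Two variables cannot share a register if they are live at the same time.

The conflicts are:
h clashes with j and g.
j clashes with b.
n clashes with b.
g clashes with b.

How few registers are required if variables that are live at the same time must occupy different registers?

n and b conflict, so at least 2 registers are needed.
2 registers suffice: h=1, j=2, n=2, g=2, b=1. Each listed conflict is separated.

2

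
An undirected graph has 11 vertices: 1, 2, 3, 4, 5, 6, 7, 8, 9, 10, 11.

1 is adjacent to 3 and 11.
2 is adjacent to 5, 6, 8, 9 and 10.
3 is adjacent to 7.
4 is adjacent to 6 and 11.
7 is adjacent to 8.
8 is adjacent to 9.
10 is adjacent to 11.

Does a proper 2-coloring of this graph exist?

2, 8, 9 are mutually adjacent, so at least 3 colors are needed.
So 2 colors are not enough.

No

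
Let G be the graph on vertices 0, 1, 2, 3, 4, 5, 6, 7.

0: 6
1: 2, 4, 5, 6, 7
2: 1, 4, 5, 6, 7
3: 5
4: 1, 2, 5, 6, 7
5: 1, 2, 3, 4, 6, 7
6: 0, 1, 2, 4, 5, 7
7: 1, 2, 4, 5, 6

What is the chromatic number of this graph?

6

1, 2, 4, 5, 6, 7 are mutually adjacent (a clique of size 6), so at least 6 colors are needed.
6 colors suffice: 0=a, 1=e, 2=d, 3=b, 4=f, 5=a, 6=b, 7=c. No two adjacent vertices share a color.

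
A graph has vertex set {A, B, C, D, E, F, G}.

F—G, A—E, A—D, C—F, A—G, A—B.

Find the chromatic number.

2

A and G are adjacent, so at least 2 colors are needed.
2 colors suffice: A=1, B=2, C=2, D=2, E=2, F=1, G=2. Each edge has distinct colors on its endpoints.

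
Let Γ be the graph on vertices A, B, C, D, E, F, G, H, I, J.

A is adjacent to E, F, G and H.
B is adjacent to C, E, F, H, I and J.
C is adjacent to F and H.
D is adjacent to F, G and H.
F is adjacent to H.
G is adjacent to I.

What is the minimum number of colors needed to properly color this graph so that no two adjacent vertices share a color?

B, C, F, H are pairwise adjacent (a clique of size 4), so at least 4 colors are needed.
4 colors suffice: color red → {A, B, D}; color blue → {E, G, H, J}; color green → {F, I}; color yellow → {C}. Every edge joins two different colors.

4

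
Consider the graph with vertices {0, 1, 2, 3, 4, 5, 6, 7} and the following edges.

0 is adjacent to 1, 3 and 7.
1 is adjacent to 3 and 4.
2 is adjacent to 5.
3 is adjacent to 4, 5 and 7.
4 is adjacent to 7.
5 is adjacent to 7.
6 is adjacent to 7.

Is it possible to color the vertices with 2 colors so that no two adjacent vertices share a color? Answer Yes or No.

1, 3, 4 are mutually adjacent, so at least 3 colors are needed.
So 2 colors are not enough.

No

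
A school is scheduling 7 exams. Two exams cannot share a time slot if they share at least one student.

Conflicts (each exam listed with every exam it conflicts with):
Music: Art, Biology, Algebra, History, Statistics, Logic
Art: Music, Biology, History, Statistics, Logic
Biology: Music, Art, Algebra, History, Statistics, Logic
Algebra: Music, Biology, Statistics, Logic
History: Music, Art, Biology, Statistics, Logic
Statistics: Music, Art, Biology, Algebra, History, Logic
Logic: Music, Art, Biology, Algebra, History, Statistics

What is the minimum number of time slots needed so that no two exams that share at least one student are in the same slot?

6

Music, Art, Biology, History, Statistics, Logic are mutually in conflict, so at least 6 time slots are needed.
6 time slots suffice: time slot 1 → {Music}; time slot 2 → {Statistics}; time slot 3 → {Logic}; time slot 4 → {Biology}; time slot 5 → {Art, Algebra}; time slot 6 → {History}. Each listed conflict is separated.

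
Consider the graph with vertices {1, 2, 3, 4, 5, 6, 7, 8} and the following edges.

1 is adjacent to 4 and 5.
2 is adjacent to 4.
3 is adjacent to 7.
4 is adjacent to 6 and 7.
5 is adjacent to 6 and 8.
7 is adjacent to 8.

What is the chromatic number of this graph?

The cycle 5-8-7-4-1-5 has odd length 5, so it cannot be 2-colored; at least 3 colors are needed.
3 colors suffice: color red → {3, 4, 5}; color blue → {1, 2, 6, 7}; color green → {8}. Every edge joins two different colors.

3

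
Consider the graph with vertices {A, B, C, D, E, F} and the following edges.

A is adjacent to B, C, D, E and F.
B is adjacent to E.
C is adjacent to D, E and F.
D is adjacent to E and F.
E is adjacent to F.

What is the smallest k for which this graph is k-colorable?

A, C, D, E, F are pairwise adjacent (a clique of size 5), so at least 5 colors are needed.
One proper 5-coloring: A=1, B=3, C=5, D=4, E=2, F=3. No two adjacent vertices share a color.

5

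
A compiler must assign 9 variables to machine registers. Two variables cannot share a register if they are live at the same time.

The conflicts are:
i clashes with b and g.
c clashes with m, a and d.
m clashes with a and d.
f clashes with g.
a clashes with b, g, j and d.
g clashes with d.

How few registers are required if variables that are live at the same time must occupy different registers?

4

c, m, a, d all conflict with each other, so at least 4 registers are needed.
4 registers suffice: register 1 → {i, f, a}; register 2 → {c, b, g, j}; register 3 → {d}; register 4 → {m}. Each listed conflict is separated.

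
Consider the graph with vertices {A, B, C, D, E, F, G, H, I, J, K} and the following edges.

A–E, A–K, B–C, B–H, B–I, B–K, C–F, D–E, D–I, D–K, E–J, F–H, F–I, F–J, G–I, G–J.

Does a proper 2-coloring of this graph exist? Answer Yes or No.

No

The cycle E-J-F-I-D-E has odd length 5, so it cannot be 2-colored; at least 3 colors are needed.
So 2 colors are not enough.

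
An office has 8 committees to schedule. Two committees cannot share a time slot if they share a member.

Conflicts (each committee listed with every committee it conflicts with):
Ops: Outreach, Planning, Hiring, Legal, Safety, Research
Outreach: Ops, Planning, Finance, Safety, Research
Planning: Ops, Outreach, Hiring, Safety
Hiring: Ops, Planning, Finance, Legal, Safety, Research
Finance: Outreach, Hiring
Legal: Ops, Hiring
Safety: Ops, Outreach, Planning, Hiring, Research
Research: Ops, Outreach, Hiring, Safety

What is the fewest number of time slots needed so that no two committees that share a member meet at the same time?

4

Ops, Planning, Hiring, Safety all conflict with each other, so at least 4 time slots are needed.
4 time slots suffice: time slot 1 → {Outreach, Hiring}; time slot 2 → {Ops, Finance}; time slot 3 → {Legal, Safety}; time slot 4 → {Planning, Research}. No two conflicting committees share a time slot.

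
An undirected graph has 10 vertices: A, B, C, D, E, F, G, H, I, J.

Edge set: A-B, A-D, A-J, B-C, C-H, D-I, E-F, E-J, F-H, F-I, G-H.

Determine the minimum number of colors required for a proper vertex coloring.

3

The cycle D-I-F-H-C-B-A-D has odd length 7, so it cannot be 2-colored; at least 3 colors are needed.
One proper 3-coloring: A=1, B=3, C=2, D=2, E=1, F=2, G=2, H=1, I=1, J=2. Each edge has distinct colors on its endpoints.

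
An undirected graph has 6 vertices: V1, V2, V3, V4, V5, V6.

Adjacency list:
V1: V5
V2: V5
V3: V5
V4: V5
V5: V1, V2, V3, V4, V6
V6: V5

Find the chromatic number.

2

V1 and V5 are adjacent, so at least 2 colors are needed.
A valid assignment using 2 colors: V1=2, V2=2, V3=2, V4=2, V5=1, V6=2. Each edge has distinct colors on its endpoints.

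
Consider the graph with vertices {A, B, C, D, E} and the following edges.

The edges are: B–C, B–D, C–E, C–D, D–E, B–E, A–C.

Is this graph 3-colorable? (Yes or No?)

No

B, C, D, E are pairwise adjacent (a clique of size 4), so at least 4 colors are needed.
So 3 colors are not enough.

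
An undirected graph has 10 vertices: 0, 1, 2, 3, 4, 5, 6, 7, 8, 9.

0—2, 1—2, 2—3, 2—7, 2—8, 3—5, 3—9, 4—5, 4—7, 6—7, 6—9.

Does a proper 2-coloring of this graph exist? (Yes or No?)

No

The cycle 3-9-6-7-2-3 has odd length 5, so it cannot be 2-colored; at least 3 colors are needed.
So 2 colors are not enough.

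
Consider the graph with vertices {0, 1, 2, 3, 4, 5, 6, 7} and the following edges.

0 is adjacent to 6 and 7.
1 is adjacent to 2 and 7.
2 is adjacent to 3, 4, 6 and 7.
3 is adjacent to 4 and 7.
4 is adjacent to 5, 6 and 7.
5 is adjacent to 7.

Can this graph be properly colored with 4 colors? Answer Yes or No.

Yes

The chromatic number is 4. 2, 3, 4, 7 form a clique, so at least 4 colors are needed.
4 colors suffice: color red → {6, 7}; color blue → {0, 2, 5}; color green → {1, 4}; color yellow → {3}.
That is already a proper 4-coloring.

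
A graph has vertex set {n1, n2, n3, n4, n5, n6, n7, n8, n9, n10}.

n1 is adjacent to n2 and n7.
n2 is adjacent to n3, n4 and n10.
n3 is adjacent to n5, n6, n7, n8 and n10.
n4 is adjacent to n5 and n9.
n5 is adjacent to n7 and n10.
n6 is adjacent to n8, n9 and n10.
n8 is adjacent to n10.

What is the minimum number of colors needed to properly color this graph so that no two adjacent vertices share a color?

n3, n6, n8, n10 are mutually adjacent (a clique of size 4), so at least 4 colors are needed.
One proper 4-coloring: n1=1, n2=3, n3=1, n4=1, n5=3, n6=3, n7=2, n8=4, n9=2, n10=2. Each edge has distinct colors on its endpoints.

4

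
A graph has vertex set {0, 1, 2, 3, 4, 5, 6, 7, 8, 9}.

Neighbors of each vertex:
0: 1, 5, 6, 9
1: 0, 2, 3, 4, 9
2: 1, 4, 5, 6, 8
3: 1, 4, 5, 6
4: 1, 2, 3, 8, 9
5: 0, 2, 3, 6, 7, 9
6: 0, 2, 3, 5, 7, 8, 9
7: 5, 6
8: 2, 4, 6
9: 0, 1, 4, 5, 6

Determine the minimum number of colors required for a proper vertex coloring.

0, 5, 6, 9 form a clique, so at least 4 colors are needed.
One proper 4-coloring: 0=d, 1=a, 2=c, 3=c, 4=b, 5=b, 6=a, 7=c, 8=d, 9=c. Each edge has distinct colors on its endpoints.

4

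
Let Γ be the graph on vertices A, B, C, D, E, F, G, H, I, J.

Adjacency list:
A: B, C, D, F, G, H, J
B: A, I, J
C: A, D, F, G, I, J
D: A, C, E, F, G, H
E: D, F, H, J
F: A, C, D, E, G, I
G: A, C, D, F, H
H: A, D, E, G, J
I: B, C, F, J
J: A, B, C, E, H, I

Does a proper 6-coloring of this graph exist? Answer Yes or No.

The chromatic number is 5. A, C, D, F, G are pairwise adjacent (a clique of size 5), so at least 5 colors are needed.
5 colors suffice: color 1 → {A, E, I}; color 2 → {B, C, H}; color 3 → {D, J}; color 4 → {F}; color 5 → {G}.
Since 6 ≥ 5, a proper 6-coloring certainly exists.

Yes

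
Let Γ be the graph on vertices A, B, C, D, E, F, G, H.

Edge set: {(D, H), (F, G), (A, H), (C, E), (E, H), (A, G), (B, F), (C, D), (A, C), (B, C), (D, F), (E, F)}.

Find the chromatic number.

3

The cycle A-C-D-F-G-A has odd length 5, so it cannot be 2-colored; at least 3 colors are needed.
3 colors suffice: A=2, B=2, C=1, D=2, E=2, F=1, G=3, H=1. Every edge joins two different colors.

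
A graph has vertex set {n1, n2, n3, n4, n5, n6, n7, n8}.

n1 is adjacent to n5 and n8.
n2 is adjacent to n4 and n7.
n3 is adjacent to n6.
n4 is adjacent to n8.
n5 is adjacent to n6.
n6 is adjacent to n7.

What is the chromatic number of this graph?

The cycle n7-n6-n5-n1-n8-n4-n2-n7 has odd length 7, so it cannot be 2-colored; at least 3 colors are needed.
3 colors suffice: color 1 → {n1, n2, n6}; color 2 → {n3, n4, n5, n7}; color 3 → {n8}. Every edge joins two different colors.

3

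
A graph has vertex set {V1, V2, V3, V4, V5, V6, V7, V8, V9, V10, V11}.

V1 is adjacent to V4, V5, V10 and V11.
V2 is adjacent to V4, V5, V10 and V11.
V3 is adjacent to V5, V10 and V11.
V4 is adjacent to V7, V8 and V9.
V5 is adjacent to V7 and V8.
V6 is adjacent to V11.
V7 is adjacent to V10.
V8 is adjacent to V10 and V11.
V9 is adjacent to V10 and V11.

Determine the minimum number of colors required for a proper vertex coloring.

V8 and V11 are adjacent, so at least 2 colors are needed.
2 colors suffice: color R → {V4, V5, V10, V11}; color B → {V1, V2, V3, V6, V7, V8, V9}. Every edge joins two different colors.

2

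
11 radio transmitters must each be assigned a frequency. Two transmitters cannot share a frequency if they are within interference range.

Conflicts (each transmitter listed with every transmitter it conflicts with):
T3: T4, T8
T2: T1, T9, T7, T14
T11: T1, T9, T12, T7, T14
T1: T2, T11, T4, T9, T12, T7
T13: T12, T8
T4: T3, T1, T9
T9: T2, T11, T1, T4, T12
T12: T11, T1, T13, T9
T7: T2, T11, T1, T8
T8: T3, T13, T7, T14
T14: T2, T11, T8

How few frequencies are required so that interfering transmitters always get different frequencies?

T11, T1, T9, T12 pairwise conflict, so at least 4 frequencies are needed.
4 frequencies suffice: T3=2, T2=3, T11=3, T1=1, T13=2, T4=3, T9=2, T12=4, T7=2, T8=1, T14=2. Every pair that conflicts lands in different frequencies.

4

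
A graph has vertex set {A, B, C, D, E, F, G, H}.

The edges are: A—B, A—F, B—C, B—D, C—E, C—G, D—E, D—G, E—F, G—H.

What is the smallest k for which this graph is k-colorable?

3

The cycle A-F-E-C-B-A has odd length 5, so it cannot be 2-colored; at least 3 colors are needed.
3 colors suffice: A=green, B=red, C=blue, D=blue, E=red, F=blue, G=red, H=blue. No two adjacent vertices share a color.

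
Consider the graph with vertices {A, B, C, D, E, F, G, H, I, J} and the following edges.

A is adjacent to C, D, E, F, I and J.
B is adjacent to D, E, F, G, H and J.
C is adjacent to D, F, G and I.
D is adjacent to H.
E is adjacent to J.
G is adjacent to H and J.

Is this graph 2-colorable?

No

B, G, J are pairwise adjacent, so at least 3 colors are needed.
So 2 colors are not enough.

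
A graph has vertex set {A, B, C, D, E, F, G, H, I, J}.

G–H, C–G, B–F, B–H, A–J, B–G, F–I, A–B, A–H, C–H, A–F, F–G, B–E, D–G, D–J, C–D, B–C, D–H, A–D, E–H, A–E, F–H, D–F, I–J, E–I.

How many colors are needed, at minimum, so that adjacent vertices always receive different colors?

4

A, B, E, H form a clique, so at least 4 colors are needed.
4 colors suffice: color red → {H, I}; color blue → {B, D}; color green → {A, G}; color yellow → {C, E, F, J}. Every edge joins two different colors.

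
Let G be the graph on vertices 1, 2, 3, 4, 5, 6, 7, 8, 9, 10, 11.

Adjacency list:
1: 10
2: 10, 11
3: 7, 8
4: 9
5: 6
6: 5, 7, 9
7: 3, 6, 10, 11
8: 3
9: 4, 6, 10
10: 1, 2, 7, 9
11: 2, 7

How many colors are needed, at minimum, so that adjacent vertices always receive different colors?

2

5 and 6 are adjacent, so at least 2 colors are needed.
2 colors suffice: color a → {3, 4, 6, 10, 11}; color b → {1, 2, 5, 7, 8, 9}. Each edge has distinct colors on its endpoints.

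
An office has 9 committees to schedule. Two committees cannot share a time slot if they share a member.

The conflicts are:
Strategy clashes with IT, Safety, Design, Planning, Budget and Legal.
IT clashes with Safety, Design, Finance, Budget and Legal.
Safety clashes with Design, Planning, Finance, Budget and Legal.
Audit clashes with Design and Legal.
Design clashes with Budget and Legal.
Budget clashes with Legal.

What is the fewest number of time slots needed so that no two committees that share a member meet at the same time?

6

Strategy, IT, Safety, Design, Budget, Legal pairwise conflict, so at least 6 time slots are needed.
6 time slots suffice: time slot 1 → {Safety, Audit}; time slot 2 → {Planning, Finance, Legal}; time slot 3 → {Design}; time slot 4 → {Strategy}; time slot 5 → {IT}; time slot 6 → {Budget}. Each listed conflict is separated.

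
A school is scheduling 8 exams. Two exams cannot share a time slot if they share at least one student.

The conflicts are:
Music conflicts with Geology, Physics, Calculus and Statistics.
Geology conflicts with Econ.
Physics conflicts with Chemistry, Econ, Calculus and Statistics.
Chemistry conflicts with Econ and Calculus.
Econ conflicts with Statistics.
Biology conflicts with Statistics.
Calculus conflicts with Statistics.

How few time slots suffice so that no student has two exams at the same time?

Music, Physics, Calculus, Statistics are mutually in conflict, so at least 4 time slots are needed.
4 time slots suffice: time slot 1 → {Geology, Chemistry, Statistics}; time slot 2 → {Physics, Biology}; time slot 3 → {Music, Econ}; time slot 4 → {Calculus}. Each listed conflict is separated.

4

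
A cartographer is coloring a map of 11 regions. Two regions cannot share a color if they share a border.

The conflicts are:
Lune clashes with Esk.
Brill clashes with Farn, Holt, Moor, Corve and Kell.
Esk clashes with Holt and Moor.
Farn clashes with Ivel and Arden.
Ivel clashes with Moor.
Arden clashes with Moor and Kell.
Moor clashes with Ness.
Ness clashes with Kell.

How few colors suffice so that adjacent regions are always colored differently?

2

Farn and Arden conflict, so at least 2 colors are needed.
2 colors suffice: color 1 → {Lune, Farn, Holt, Moor, Corve, Kell}; color 2 → {Brill, Esk, Ivel, Arden, Ness}. No two conflicting regions share a color.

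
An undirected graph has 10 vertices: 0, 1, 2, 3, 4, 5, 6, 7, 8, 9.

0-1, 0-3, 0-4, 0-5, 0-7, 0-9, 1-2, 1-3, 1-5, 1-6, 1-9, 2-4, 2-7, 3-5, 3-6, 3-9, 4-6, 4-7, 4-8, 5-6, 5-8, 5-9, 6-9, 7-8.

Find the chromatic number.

5

1, 3, 5, 6, 9 form a clique, so at least 5 colors are needed.
5 colors suffice: color red → {1, 4}; color blue → {5, 7}; color green → {0, 2, 6, 8}; color yellow → {3}; color purple → {9}. No two adjacent vertices share a color.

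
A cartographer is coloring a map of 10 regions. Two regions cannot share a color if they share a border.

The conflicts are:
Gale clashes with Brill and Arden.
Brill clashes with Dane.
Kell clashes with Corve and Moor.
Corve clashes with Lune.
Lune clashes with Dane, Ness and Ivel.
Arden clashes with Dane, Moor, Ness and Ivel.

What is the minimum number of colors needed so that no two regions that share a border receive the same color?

Gale and Arden conflict, so at least 2 colors are needed.
2 colors suffice: color 1 → {Brill, Kell, Lune, Arden}; color 2 → {Gale, Corve, Dane, Moor, Ness, Ivel}. No two conflicting regions share a color.

2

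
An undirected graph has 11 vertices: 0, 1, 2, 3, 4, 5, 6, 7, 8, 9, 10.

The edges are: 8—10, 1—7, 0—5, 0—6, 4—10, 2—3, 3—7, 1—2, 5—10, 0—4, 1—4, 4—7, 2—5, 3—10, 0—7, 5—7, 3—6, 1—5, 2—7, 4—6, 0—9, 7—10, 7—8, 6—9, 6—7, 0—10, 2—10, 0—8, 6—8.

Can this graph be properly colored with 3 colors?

No

0, 4, 6, 7 form a clique, so at least 4 colors are needed.
So 3 colors are not enough.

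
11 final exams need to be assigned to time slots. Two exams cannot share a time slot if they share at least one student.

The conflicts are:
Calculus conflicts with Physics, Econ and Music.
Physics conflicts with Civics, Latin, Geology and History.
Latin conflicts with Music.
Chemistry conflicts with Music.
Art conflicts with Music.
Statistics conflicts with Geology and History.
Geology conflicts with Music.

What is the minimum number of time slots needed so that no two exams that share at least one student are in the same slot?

Physics and Latin conflict, so at least 2 time slots are needed.
2 time slots suffice: time slot 1 → {Physics, Econ, Statistics, Music}; time slot 2 → {Calculus, Civics, Latin, Chemistry, Art, Geology, History}. Each listed conflict is separated.

2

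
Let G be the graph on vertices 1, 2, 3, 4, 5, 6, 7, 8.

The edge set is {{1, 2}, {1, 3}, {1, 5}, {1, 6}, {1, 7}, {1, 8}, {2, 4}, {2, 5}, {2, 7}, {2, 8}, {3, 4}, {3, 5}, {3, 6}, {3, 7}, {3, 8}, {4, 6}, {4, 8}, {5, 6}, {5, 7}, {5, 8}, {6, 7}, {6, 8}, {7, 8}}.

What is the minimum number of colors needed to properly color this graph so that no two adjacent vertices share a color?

6

1, 3, 5, 6, 7, 8 form a clique, so at least 6 colors are needed.
6 colors suffice: 1=purple, 2=blue, 3=green, 4=yellow, 5=yellow, 6=blue, 7=orange, 8=red. No two adjacent vertices share a color.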